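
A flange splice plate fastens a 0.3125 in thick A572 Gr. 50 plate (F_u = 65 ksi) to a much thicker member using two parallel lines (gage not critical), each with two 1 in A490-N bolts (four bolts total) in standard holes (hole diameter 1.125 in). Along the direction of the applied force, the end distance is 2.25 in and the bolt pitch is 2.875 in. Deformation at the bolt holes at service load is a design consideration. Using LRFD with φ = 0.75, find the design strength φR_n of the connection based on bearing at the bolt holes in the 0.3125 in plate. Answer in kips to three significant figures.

Per bolt r_n = 1.2 l_c t F_u ≤ 2.4 d t F_u; upper limit = 2.4 × 1 × 0.3125 × 65 = 48.75 kips.
Edge bolt: l_c = 2.25 − 1.125/2 = 1.688 in → 1.2 × 1.688 × 0.3125 × 65 = 41.13 → r_n = 41.13 kips.
Interior bolts: l_c = 2.875 − 1.125 = 1.75 in → 1.2 × 1.75 × 0.3125 × 65 = 42.66 → r_n = 42.66 kips.
R_n = 2 × 41.13 + 2 × 42.66 = 167.6 kips.
Design strength φR_n = 0.75 × 167.6 = 126 kips.

126 kips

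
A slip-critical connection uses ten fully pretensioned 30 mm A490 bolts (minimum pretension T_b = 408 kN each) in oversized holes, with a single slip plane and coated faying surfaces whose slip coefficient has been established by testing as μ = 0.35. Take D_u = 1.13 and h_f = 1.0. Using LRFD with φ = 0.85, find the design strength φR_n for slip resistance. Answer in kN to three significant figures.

R_n = μ · D_u · h_f · T_b · n_s · n_b = 0.35 × 1.13 × 1.0 × 408 × 1 × 10 = 1614 kN.
Design strength φR_n = 0.85 × 1614 = 1370 kN.

1370 kN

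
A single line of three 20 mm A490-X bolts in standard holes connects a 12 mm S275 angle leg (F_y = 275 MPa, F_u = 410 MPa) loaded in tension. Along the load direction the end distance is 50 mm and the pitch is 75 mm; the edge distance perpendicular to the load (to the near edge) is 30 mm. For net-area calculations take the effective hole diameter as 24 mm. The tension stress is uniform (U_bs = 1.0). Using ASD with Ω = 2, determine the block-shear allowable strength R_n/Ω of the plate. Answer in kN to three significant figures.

Shear plane L_v = 50 + 2·75 = 200 mm; A_gv = 200 × 12 = 2400 mm².
A_nv = (200 − 2.5·24) × 12 = 1680 mm².
A_nt = (30 − 0.5·24) × 12 = 216 mm².
0.6 F_u A_nv = 413.3 kN; 0.6 F_y A_gv = 396 kN → shear yielding governs the shear term.
R_n = 396 + 1.0 × 410 × 216 / 1000 = 484.6 kN.
Allowable strength R_n/Ω = 484.6 / 2 = 242 kN.

242 kN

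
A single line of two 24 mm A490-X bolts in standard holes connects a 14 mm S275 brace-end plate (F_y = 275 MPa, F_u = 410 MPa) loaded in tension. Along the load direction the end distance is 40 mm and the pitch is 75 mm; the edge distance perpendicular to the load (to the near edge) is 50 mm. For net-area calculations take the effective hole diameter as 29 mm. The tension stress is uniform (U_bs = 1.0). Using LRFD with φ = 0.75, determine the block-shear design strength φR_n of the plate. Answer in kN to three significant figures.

Shear plane L_v = 40 + 1·75 = 115 mm; A_gv = 115 × 14 = 1610 mm².
A_nv = (115 − 1.5·29) × 14 = 1001 mm².
A_nt = (50 − 0.5·29) × 14 = 497 mm².
0.6 F_u A_nv = 246.2 kN; 0.6 F_y A_gv = 265.6 kN → shear rupture governs the shear term.
R_n = 246.2 + 1.0 × 410 × 497 / 1000 = 450 kN.
Design strength φR_n = 0.75 × 450 = 338 kN.

338 kN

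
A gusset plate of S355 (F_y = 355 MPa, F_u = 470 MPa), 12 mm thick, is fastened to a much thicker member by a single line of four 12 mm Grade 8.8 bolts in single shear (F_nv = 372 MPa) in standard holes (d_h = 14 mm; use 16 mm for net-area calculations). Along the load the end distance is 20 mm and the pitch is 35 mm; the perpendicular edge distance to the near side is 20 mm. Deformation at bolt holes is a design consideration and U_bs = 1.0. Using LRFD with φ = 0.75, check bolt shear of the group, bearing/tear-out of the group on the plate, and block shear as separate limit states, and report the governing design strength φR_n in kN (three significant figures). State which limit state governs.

126 kN (bolt shear governs)

Bolt shear: A_b = π·12²/4 = 113.1 mm²; R_n = 372 × 113.1 × 4 × 1 / 1000 = 168.3 kN → 0.75 × 168.3 = 126 kN.
Bearing: edge l_c = 13, r_n = 87.98 kN; interior l_c = 21, r_n = 142.1 kN; R_n = 87.98 + 3·142.1 = 514.4 kN → 386 kN.
Block shear: A_gv = 1500, A_nv = 828, A_nt = 144 mm²; R_n = min(0.6F_uA_nv, 0.6F_yA_gv) + U_bs·F_u·A_nt = 301.2 kN → 226 kN.
Bolt shear governs: 126 kN.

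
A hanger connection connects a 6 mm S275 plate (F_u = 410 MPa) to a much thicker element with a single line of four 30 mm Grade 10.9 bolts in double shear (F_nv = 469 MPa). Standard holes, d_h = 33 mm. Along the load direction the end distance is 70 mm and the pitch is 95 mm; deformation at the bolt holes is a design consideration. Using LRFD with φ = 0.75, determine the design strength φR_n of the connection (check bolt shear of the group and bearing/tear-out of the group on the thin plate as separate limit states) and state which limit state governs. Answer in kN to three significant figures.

517 kN (bearing governs)

Bolt shear: A_b = π·30²/4 = 706.9 mm²; R_n = 469 × 706.9 × 4 × 2 / 1000 = 2652 kN → 0.75 × 2652 = 1990 kN.
Bearing (1.2 l_c t F_u ≤ 2.4 d t F_u): upper limit = 2.4·30·6·410 / 1000 = 177.1 kN.
  Edge l_c = 70 − 33/2 = 53.5 → r_n = 157.9 kN; interior l_c = 95 − 33 = 62 → r_n = 177.1 kN.
  R_n,bearing = 1·157.9 + 3·177.1 = 689.3 kN → 0.75 × 689.3 = 517 kN.
Bearing governs: 517 kN.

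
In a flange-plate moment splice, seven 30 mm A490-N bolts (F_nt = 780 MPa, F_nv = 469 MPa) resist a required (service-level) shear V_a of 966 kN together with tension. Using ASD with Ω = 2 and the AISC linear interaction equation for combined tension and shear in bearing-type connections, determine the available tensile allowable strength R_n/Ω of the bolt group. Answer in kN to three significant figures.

902 kN

A_b = π·30²/4 = 706.9 mm²; f_rv = 966 × 1000 / (7 × 706.9) = 195.2 MPa.
F'_nt = 1.3 F_nt − (Ω F_nt / F_nv) f_rv = 1.3·780 − (2·780/469)·195.2 = 364.6 MPa, capped at F_nt → F'_nt = 364.6 MPa.
R_n = F'_nt · A_b · n = 364.6 × 706.9 × 7 / 1000 = 1804 kN.
Allowable strength R_n/Ω = 1804 / 2 = 902 kN.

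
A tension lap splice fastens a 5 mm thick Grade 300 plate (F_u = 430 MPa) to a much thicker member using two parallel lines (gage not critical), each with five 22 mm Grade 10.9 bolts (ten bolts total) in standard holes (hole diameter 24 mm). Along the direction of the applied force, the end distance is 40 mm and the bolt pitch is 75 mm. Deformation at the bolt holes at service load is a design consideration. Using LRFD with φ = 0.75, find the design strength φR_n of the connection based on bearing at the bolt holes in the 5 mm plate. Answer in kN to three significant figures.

Per bolt r_n = 1.2 l_c t F_u ≤ 2.4 d t F_u; upper limit = 2.4 × 22 × 5 × 430 / 1000 = 113.5 kN.
Edge bolt: l_c = 40 − 24/2 = 28 mm → 1.2 × 28 × 5 × 430 / 1000 = 72.24 → r_n = 72.24 kN.
Interior bolts: l_c = 75 − 24 = 51 mm → 1.2 × 51 × 5 × 430 / 1000 = 131.6 → r_n = 113.5 kN.
R_n = 2 × 72.24 + 8 × 113.5 = 1053 kN.
Design strength φR_n = 0.75 × 1053 = 789 kN.

789 kN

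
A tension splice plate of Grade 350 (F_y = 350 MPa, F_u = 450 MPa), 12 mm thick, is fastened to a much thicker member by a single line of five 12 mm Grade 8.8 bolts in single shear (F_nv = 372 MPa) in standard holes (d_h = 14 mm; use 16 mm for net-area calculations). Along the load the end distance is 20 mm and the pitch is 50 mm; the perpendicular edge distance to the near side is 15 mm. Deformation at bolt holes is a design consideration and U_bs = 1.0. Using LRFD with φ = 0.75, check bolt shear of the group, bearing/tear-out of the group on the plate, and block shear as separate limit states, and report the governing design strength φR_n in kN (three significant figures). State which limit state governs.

158 kN (bolt shear governs)

Bolt shear: A_b = π·12²/4 = 113.1 mm²; R_n = 372 × 113.1 × 5 × 1 / 1000 = 210.4 kN → 0.75 × 210.4 = 158 kN.
Bearing: edge l_c = 13, r_n = 84.24 kN; interior l_c = 36, r_n = 155.5 kN; R_n = 84.24 + 4·155.5 = 706.3 kN → 530 kN.
Block shear: A_gv = 2640, A_nv = 1776, A_nt = 84 mm²; R_n = min(0.6F_uA_nv, 0.6F_yA_gv) + U_bs·F_u·A_nt = 517.3 kN → 388 kN.
Bolt shear governs: 158 kN.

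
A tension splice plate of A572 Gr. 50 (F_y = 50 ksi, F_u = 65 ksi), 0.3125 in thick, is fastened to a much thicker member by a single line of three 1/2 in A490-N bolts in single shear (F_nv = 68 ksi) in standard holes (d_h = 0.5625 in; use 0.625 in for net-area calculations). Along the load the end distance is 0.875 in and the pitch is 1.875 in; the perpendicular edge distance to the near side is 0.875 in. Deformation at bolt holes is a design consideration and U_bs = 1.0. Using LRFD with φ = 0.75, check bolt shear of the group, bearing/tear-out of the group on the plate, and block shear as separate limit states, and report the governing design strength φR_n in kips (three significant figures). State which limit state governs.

Bolt shear: A_b = π·0.5²/4 = 0.1963 in²; R_n = 68 × 0.1963 × 3 × 1 = 40.06 kips → 0.75 × 40.06 = 30 kips.
Bearing: edge l_c = 0.5938, r_n = 14.47 kips; interior l_c = 1.312, r_n = 24.38 kips; R_n = 14.47 + 2·24.38 = 63.22 kips → 47.4 kips.
Block shear: A_gv = 1.445, A_nv = 0.957, A_nt = 0.1758 in²; R_n = min(0.6F_uA_nv, 0.6F_yA_gv) + U_bs·F_u·A_nt = 48.75 kips → 36.6 kips.
Bolt shear governs: 30 kips.

30 kips (bolt shear governs)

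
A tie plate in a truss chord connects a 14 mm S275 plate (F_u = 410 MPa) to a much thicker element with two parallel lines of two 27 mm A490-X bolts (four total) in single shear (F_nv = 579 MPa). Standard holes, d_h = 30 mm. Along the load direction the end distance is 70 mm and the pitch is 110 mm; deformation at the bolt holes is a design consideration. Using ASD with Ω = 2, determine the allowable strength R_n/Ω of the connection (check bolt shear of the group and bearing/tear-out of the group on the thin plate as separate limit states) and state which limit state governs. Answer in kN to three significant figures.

663 kN (bolt shear governs)

Bolt shear: A_b = π·27²/4 = 572.6 mm²; R_n = 579 × 572.6 × 4 × 1 / 1000 = 1326 kN → 1326 / 2 = 663 kN.
Bearing (1.2 l_c t F_u ≤ 2.4 d t F_u): upper limit = 2.4·27·14·410 / 1000 = 372 kN.
  Edge l_c = 70 − 30/2 = 55 → r_n = 372 kN; interior l_c = 110 − 30 = 80 → r_n = 372 kN.
  R_n,bearing = 2·372 + 2·372 = 1488 kN → 1488 / 2 = 744 kN.
Bolt shear governs: 663 kN.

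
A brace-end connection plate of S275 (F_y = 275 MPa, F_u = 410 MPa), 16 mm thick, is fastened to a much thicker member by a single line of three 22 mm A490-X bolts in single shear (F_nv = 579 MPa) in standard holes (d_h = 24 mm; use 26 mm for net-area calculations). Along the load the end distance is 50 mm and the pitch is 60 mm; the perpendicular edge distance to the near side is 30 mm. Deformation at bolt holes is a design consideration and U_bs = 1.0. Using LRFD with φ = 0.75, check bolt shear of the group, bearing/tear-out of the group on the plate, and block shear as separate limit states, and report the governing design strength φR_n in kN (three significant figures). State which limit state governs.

Bolt shear: A_b = π·22²/4 = 380.1 mm²; R_n = 579 × 380.1 × 3 × 1 / 1000 = 660.3 kN → 0.75 × 660.3 = 495 kN.
Bearing: edge l_c = 38, r_n = 299.1 kN; interior l_c = 36, r_n = 283.4 kN; R_n = 299.1 + 2·283.4 = 865.9 kN → 649 kN.
Block shear: A_gv = 2720, A_nv = 1680, A_nt = 272 mm²; R_n = min(0.6F_uA_nv, 0.6F_yA_gv) + U_bs·F_u·A_nt = 524.8 kN → 394 kN.
Block shear governs: 394 kN.

394 kN (block shear governs)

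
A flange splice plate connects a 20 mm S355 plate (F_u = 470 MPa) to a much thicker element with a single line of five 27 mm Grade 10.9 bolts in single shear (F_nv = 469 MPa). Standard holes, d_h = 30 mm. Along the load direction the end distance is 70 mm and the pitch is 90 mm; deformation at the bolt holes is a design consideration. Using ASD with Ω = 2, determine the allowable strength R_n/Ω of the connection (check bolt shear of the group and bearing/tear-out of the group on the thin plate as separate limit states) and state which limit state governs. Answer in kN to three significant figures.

671 kN (bolt shear governs)

Bolt shear: A_b = π·27²/4 = 572.6 mm²; R_n = 469 × 572.6 × 5 × 1 / 1000 = 1343 kN → 1343 / 2 = 671 kN.
Bearing (1.2 l_c t F_u ≤ 2.4 d t F_u): upper limit = 2.4·27·20·470 / 1000 = 609.1 kN.
  Edge l_c = 70 − 30/2 = 55 → r_n = 609.1 kN; interior l_c = 90 − 30 = 60 → r_n = 609.1 kN.
  R_n,bearing = 1·609.1 + 4·609.1 = 3046 kN → 3046 / 2 = 1520 kN.
Bolt shear governs: 671 kN.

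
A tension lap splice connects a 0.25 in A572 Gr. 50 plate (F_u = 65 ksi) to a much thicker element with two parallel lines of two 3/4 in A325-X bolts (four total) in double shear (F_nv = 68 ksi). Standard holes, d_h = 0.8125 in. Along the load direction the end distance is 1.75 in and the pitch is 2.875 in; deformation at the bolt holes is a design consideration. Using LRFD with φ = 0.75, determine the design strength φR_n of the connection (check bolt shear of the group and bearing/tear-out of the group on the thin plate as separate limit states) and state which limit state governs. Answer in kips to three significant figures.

Bolt shear: A_b = π·0.75²/4 = 0.4418 in²; R_n = 68 × 0.4418 × 4 × 2 = 240.3 kips → 0.75 × 240.3 = 180 kips.
Bearing (1.2 l_c t F_u ≤ 2.4 d t F_u): upper limit = 2.4·0.75·0.25·65 = 29.25 kips.
  Edge l_c = 1.75 − 0.8125/2 = 1.344 → r_n = 26.2 kips; interior l_c = 2.875 − 0.8125 = 2.062 → r_n = 29.25 kips.
  R_n,bearing = 2·26.2 + 2·29.25 = 110.9 kips → 0.75 × 110.9 = 83.2 kips.
Bearing governs: 83.2 kips.

83.2 kips (bearing governs)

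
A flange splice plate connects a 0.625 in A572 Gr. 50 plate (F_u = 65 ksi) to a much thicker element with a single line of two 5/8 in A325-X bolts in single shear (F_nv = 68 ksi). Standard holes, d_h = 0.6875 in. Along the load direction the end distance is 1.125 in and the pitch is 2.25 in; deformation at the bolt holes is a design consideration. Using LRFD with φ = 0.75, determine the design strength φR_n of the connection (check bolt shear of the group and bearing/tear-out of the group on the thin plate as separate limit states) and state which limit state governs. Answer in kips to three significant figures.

Bolt shear: A_b = π·0.625²/4 = 0.3068 in²; R_n = 68 × 0.3068 × 2 × 1 = 41.72 kips → 0.75 × 41.72 = 31.3 kips.
Bearing (1.2 l_c t F_u ≤ 2.4 d t F_u): upper limit = 2.4·0.625·0.625·65 = 60.94 kips.
  Edge l_c = 1.125 − 0.6875/2 = 0.7812 → r_n = 38.09 kips; interior l_c = 2.25 − 0.6875 = 1.562 → r_n = 60.94 kips.
  R_n,bearing = 1·38.09 + 1·60.94 = 99.02 kips → 0.75 × 99.02 = 74.3 kips.
Bolt shear governs: 31.3 kips.

31.3 kips (bolt shear governs)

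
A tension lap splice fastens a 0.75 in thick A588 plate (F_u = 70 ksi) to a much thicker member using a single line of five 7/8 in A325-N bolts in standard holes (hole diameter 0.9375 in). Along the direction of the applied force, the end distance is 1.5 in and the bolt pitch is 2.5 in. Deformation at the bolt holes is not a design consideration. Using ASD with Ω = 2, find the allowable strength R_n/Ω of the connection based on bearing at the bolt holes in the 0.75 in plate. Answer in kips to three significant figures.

287 kips

Per bolt r_n = 1.5 l_c t F_u ≤ 3.0 d t F_u; upper limit = 3.0 × 0.875 × 0.75 × 70 = 137.8 kips.
Edge bolt: l_c = 1.5 − 0.9375/2 = 1.031 in → 1.5 × 1.031 × 0.75 × 70 = 81.21 → r_n = 81.21 kips.
Interior bolts: l_c = 2.5 − 0.9375 = 1.562 in → 1.5 × 1.562 × 0.75 × 70 = 123 → r_n = 123 kips.
R_n = 1 × 81.21 + 4 × 123 = 573.4 kips.
Allowable strength R_n/Ω = 573.4 / 2 = 287 kips.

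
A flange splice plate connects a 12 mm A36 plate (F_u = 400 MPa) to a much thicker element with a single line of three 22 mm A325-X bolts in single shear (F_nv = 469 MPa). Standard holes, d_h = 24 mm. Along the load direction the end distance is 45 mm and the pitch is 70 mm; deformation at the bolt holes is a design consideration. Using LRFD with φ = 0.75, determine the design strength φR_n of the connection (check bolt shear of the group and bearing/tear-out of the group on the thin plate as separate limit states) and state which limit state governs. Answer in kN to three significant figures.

Bolt shear: A_b = π·22²/4 = 380.1 mm²; R_n = 469 × 380.1 × 3 × 1 / 1000 = 534.8 kN → 0.75 × 534.8 = 401 kN.
Bearing (1.2 l_c t F_u ≤ 2.4 d t F_u): upper limit = 2.4·22·12·400 / 1000 = 253.4 kN.
  Edge l_c = 45 − 24/2 = 33 → r_n = 190.1 kN; interior l_c = 70 − 24 = 46 → r_n = 253.4 kN.
  R_n,bearing = 1·190.1 + 2·253.4 = 697 kN → 0.75 × 697 = 523 kN.
Bolt shear governs: 401 kN.

401 kN (bolt shear governs)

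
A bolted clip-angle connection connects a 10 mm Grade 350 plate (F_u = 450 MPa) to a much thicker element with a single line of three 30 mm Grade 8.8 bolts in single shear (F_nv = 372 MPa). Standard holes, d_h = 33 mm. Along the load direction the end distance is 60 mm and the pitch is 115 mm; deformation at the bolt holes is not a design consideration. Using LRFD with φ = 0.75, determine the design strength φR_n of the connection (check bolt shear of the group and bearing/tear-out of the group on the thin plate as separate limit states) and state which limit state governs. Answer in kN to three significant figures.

592 kN (bolt shear governs)

Bolt shear: A_b = π·30²/4 = 706.9 mm²; R_n = 372 × 706.9 × 3 × 1 / 1000 = 788.9 kN → 0.75 × 788.9 = 592 kN.
Bearing (1.5 l_c t F_u ≤ 3.0 d t F_u): upper limit = 3.0·30·10·450 / 1000 = 405 kN.
  Edge l_c = 60 − 33/2 = 43.5 → r_n = 293.6 kN; interior l_c = 115 − 33 = 82 → r_n = 405 kN.
  R_n,bearing = 1·293.6 + 2·405 = 1104 kN → 0.75 × 1104 = 828 kN.
Bolt shear governs: 592 kN.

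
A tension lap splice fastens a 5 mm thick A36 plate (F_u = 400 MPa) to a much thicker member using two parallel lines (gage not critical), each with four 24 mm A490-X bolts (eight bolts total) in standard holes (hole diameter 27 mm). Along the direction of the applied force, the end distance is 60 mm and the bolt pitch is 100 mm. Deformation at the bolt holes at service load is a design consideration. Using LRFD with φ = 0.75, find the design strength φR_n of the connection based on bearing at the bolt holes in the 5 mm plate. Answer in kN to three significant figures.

686 kN

Per bolt r_n = 1.2 l_c t F_u ≤ 2.4 d t F_u; upper limit = 2.4 × 24 × 5 × 400 / 1000 = 115.2 kN.
Edge bolt: l_c = 60 − 27/2 = 46.5 mm → 1.2 × 46.5 × 5 × 400 / 1000 = 111.6 → r_n = 111.6 kN.
Interior bolts: l_c = 100 − 27 = 73 mm → 1.2 × 73 × 5 × 400 / 1000 = 175.2 → r_n = 115.2 kN.
R_n = 2 × 111.6 + 6 × 115.2 = 914.4 kN.
Design strength φR_n = 0.75 × 914.4 = 686 kN.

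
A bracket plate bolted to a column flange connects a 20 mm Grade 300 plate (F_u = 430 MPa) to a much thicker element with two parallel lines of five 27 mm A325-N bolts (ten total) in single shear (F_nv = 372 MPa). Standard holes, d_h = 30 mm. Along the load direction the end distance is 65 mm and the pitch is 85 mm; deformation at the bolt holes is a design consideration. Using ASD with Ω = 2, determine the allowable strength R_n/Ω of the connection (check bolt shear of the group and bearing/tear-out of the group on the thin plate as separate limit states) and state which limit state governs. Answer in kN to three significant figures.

Bolt shear: A_b = π·27²/4 = 572.6 mm²; R_n = 372 × 572.6 × 10 × 1 / 1000 = 2130 kN → 2130 / 2 = 1060 kN.
Bearing (1.2 l_c t F_u ≤ 2.4 d t F_u): upper limit = 2.4·27·20·430 / 1000 = 557.3 kN.
  Edge l_c = 65 − 30/2 = 50 → r_n = 516 kN; interior l_c = 85 − 30 = 55 → r_n = 557.3 kN.
  R_n,bearing = 2·516 + 8·557.3 = 5490 kN → 5490 / 2 = 2750 kN.
Bolt shear governs: 1060 kN.

1060 kN (bolt shear governs)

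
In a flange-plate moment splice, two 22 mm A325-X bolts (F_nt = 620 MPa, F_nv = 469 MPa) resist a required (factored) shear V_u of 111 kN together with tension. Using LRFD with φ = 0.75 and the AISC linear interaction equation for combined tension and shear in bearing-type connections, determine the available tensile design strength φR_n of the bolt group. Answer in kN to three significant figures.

313 kN

A_b = π·22²/4 = 380.1 mm²; f_rv = 111 × 1000 / (2 × 380.1) = 146 MPa.
F'_nt = 1.3 F_nt − (F_nt / φF_nv) f_rv = 1.3·620 − (620/(0.75·469))·146 = 548.7 MPa, capped at F_nt → F'_nt = 548.7 MPa.
R_n = F'_nt · A_b · n = 548.7 × 380.1 × 2 / 1000 = 417.1 kN.
Design strength φR_n = 0.75 × 417.1 = 313 kN.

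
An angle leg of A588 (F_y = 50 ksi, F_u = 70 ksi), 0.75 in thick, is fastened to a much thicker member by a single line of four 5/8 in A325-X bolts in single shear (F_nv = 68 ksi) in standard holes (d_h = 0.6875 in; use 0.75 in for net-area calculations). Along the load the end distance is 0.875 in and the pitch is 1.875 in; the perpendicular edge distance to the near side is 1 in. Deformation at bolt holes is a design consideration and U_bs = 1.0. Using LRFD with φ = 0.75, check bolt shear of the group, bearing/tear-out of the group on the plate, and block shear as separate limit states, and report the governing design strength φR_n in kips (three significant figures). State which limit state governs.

Bolt shear: A_b = π·0.625²/4 = 0.3068 in²; R_n = 68 × 0.3068 × 4 × 1 = 83.45 kips → 0.75 × 83.45 = 62.6 kips.
Bearing: edge l_c = 0.5312, r_n = 33.47 kips; interior l_c = 1.188, r_n = 74.81 kips; R_n = 33.47 + 3·74.81 = 257.9 kips → 193 kips.
Block shear: A_gv = 4.875, A_nv = 2.906, A_nt = 0.4688 in²; R_n = min(0.6F_uA_nv, 0.6F_yA_gv) + U_bs·F_u·A_nt = 154.9 kips → 116 kips.
Bolt shear governs: 62.6 kips.

62.6 kips (bolt shear governs)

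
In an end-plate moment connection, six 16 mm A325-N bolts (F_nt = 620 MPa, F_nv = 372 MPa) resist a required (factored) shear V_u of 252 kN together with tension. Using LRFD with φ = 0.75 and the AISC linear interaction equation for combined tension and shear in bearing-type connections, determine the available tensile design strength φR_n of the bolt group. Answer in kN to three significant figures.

309 kN

A_b = π·16²/4 = 201.1 mm²; f_rv = 252 × 1000 / (6 × 201.1) = 208.9 MPa.
F'_nt = 1.3 F_nt − (F_nt / φF_nv) f_rv = 1.3·620 − (620/(0.75·372))·208.9 = 341.8 MPa, capped at F_nt → F'_nt = 341.8 MPa.
R_n = F'_nt · A_b · n = 341.8 × 201.1 × 6 / 1000 = 412.3 kN.
Design strength φR_n = 0.75 × 412.3 = 309 kN.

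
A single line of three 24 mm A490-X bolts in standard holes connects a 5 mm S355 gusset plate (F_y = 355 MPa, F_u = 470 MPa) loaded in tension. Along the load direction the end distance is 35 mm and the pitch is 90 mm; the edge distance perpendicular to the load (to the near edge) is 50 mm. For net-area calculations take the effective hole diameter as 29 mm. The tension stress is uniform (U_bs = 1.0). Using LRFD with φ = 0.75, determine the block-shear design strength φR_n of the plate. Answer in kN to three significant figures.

Shear plane L_v = 35 + 2·90 = 215 mm; A_gv = 215 × 5 = 1075 mm².
A_nv = (215 − 2.5·29) × 5 = 712.5 mm².
A_nt = (50 − 0.5·29) × 5 = 177.5 mm².
0.6 F_u A_nv = 200.9 kN; 0.6 F_y A_gv = 229 kN → shear rupture governs the shear term.
R_n = 200.9 + 1.0 × 470 × 177.5 / 1000 = 284.4 kN.
Design strength φR_n = 0.75 × 284.4 = 213 kN.

213 kN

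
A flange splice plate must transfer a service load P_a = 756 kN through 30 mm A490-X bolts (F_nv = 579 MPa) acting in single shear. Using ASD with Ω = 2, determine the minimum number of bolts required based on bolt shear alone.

4 bolts

A_b = π·30²/4 = 706.9 mm².
Per-bolt allowable strength R_n/Ω = 579 × 706.9 × 1 / 1000 / 2 = 204.6 kN.
n ≥ 756 / 204.6 = 3.694 → use 4 bolts.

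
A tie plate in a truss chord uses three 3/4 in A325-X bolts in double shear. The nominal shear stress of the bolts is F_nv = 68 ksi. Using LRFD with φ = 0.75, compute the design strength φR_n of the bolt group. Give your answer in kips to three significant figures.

A_b = π × 0.75² / 4 = 0.4418 in².
R_n = F_nv · A_b · n · n_s = 68 × 0.4418 × 3 × 2 = 180.2 kips.
Design strength φR_n = 0.75 × 180.2 = 135 kips.

135 kips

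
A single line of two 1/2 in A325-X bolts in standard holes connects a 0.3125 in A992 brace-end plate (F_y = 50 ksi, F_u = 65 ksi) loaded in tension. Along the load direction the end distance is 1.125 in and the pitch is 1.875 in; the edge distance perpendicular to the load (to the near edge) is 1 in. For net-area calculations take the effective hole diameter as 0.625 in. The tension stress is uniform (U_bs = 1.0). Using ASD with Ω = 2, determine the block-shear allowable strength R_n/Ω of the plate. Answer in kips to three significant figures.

19.6 kips

Shear plane L_v = 1.125 + 1·1.875 = 3 in; A_gv = 3 × 0.3125 = 0.9375 in².
A_nv = (3 − 1.5·0.625) × 0.3125 = 0.6445 in².
A_nt = (1 − 0.5·0.625) × 0.3125 = 0.2148 in².
0.6 F_u A_nv = 25.14 kips; 0.6 F_y A_gv = 28.12 kips → shear rupture governs the shear term.
R_n = 25.14 + 1.0 × 65 × 0.2148 = 39.1 kips.
Allowable strength R_n/Ω = 39.1 / 2 = 19.6 kips.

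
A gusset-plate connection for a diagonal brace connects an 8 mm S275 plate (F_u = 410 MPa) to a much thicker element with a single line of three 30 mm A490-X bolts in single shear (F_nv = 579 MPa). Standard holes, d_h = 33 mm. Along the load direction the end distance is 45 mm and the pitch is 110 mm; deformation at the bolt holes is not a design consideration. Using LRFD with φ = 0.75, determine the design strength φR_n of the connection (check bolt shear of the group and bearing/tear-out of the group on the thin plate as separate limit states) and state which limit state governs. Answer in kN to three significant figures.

Bolt shear: A_b = π·30²/4 = 706.9 mm²; R_n = 579 × 706.9 × 3 × 1 / 1000 = 1228 kN → 0.75 × 1228 = 921 kN.
Bearing (1.5 l_c t F_u ≤ 3.0 d t F_u): upper limit = 3.0·30·8·410 / 1000 = 295.2 kN.
  Edge l_c = 45 − 33/2 = 28.5 → r_n = 140.2 kN; interior l_c = 110 − 33 = 77 → r_n = 295.2 kN.
  R_n,bearing = 1·140.2 + 2·295.2 = 730.6 kN → 0.75 × 730.6 = 548 kN.
Bearing governs: 548 kN.

548 kN (bearing governs)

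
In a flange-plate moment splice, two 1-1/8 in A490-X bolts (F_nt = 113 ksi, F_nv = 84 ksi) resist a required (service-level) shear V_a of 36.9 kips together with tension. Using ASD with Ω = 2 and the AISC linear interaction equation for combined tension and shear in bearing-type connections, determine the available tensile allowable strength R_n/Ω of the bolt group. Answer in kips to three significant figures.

96.4 kips

A_b = π·1.125²/4 = 0.994 in²; f_rv = 36.9 / (2 × 0.994) = 18.56 ksi.
F'_nt = 1.3 F_nt − (Ω F_nt / F_nv) f_rv = 1.3·113 − (2·113/84)·18.56 = 96.96 ksi, capped at F_nt → F'_nt = 96.96 ksi.
R_n = F'_nt · A_b · n = 96.96 × 0.994 × 2 = 192.8 kips.
Allowable strength R_n/Ω = 192.8 / 2 = 96.4 kips.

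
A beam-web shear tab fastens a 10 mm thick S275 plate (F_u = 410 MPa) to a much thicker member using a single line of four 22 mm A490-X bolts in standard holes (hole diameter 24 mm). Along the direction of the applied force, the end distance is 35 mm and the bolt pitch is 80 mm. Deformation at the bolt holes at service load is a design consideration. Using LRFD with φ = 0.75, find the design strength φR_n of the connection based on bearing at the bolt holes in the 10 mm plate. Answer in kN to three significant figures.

Per bolt r_n = 1.2 l_c t F_u ≤ 2.4 d t F_u; upper limit = 2.4 × 22 × 10 × 410 / 1000 = 216.5 kN.
Edge bolt: l_c = 35 − 24/2 = 23 mm → 1.2 × 23 × 10 × 410 / 1000 = 113.2 → r_n = 113.2 kN.
Interior bolts: l_c = 80 − 24 = 56 mm → 1.2 × 56 × 10 × 410 / 1000 = 275.5 → r_n = 216.5 kN.
R_n = 1 × 113.2 + 3 × 216.5 = 762.6 kN.
Design strength φR_n = 0.75 × 762.6 = 572 kN.

572 kN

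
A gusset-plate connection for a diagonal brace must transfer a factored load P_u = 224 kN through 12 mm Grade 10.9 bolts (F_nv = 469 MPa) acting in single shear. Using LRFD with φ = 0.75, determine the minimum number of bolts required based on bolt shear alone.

6 bolts

A_b = π·12²/4 = 113.1 mm².
Per-bolt design strength φR_n = 0.75 × 469 × 113.1 × 1 / 1000 = 39.78 kN.
n ≥ 224 / 39.78 = 5.631 → use 6 bolts.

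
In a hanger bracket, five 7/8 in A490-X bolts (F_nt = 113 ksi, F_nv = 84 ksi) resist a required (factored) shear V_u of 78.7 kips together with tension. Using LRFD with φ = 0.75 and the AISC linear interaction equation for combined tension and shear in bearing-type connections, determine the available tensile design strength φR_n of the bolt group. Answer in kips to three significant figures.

225 kips

A_b = π·0.875²/4 = 0.6013 in²; f_rv = 78.7 / (5 × 0.6013) = 26.18 ksi.
F'_nt = 1.3 F_nt − (F_nt / φF_nv) f_rv = 1.3·113 − (113/(0.75·84))·26.18 = 99.95 ksi, capped at F_nt → F'_nt = 99.95 ksi.
R_n = F'_nt · A_b · n = 99.95 × 0.6013 × 5 = 300.5 kips.
Design strength φR_n = 0.75 × 300.5 = 225 kips.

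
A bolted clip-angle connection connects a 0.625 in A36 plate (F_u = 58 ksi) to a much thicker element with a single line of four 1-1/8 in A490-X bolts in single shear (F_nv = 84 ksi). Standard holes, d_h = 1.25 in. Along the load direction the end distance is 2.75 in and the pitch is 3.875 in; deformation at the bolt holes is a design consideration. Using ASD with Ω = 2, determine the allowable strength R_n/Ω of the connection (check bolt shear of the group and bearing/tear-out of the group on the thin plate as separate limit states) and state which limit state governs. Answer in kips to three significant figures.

167 kips (bolt shear governs)

Bolt shear: A_b = π·1.125²/4 = 0.994 in²; R_n = 84 × 0.994 × 4 × 1 = 334 kips → 334 / 2 = 167 kips.
Bearing (1.2 l_c t F_u ≤ 2.4 d t F_u): upper limit = 2.4·1.125·0.625·58 = 97.87 kips.
  Edge l_c = 2.75 − 1.25/2 = 2.125 → r_n = 92.44 kips; interior l_c = 3.875 − 1.25 = 2.625 → r_n = 97.87 kips.
  R_n,bearing = 1·92.44 + 3·97.87 = 386.1 kips → 386.1 / 2 = 193 kips.
Bolt shear governs: 167 kips.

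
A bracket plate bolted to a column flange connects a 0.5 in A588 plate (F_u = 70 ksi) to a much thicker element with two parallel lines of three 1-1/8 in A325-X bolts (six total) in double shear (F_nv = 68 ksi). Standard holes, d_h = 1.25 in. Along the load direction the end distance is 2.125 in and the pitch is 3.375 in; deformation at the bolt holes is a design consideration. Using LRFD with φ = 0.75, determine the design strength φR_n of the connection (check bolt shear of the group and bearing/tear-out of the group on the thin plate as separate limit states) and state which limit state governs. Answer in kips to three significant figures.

362 kips (bearing governs)

Bolt shear: A_b = π·1.125²/4 = 0.994 in²; R_n = 68 × 0.994 × 6 × 2 = 811.1 kips → 0.75 × 811.1 = 608 kips.
Bearing (1.2 l_c t F_u ≤ 2.4 d t F_u): upper limit = 2.4·1.125·0.5·70 = 94.5 kips.
  Edge l_c = 2.125 − 1.25/2 = 1.5 → r_n = 63 kips; interior l_c = 3.375 − 1.25 = 2.125 → r_n = 89.25 kips.
  R_n,bearing = 2·63 + 4·89.25 = 483 kips → 0.75 × 483 = 362 kips.
Bearing governs: 362 kips.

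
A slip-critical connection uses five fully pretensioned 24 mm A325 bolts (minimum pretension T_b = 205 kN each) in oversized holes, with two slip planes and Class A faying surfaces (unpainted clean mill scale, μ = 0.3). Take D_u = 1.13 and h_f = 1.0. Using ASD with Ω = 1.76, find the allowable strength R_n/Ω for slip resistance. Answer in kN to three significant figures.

395 kN

R_n = μ · D_u · h_f · T_b · n_s · n_b = 0.3 × 1.13 × 1.0 × 205 × 2 × 5 = 694.9 kN.
Allowable strength R_n/Ω = 694.9 / 1.76 = 395 kN.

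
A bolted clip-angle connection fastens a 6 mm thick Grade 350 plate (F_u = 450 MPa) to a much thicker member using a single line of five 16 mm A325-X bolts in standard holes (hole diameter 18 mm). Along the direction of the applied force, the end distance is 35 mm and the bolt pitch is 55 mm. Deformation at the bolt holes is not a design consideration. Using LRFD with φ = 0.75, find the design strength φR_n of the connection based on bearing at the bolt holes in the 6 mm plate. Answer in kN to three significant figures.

Per bolt r_n = 1.5 l_c t F_u ≤ 3.0 d t F_u; upper limit = 3.0 × 16 × 6 × 450 / 1000 = 129.6 kN.
Edge bolt: l_c = 35 − 18/2 = 26 mm → 1.5 × 26 × 6 × 450 / 1000 = 105.3 → r_n = 105.3 kN.
Interior bolts: l_c = 55 − 18 = 37 mm → 1.5 × 37 × 6 × 450 / 1000 = 149.8 → r_n = 129.6 kN.
R_n = 1 × 105.3 + 4 × 129.6 = 623.7 kN.
Design strength φR_n = 0.75 × 623.7 = 468 kN.

468 kN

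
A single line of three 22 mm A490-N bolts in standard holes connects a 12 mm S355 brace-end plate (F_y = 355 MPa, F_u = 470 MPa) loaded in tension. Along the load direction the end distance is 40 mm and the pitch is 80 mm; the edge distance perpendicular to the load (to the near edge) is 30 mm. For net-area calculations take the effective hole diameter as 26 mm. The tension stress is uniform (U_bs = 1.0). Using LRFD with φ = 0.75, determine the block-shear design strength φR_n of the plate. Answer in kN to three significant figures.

Shear plane L_v = 40 + 2·80 = 200 mm; A_gv = 200 × 12 = 2400 mm².
A_nv = (200 − 2.5·26) × 12 = 1620 mm².
A_nt = (30 − 0.5·26) × 12 = 204 mm².
0.6 F_u A_nv = 456.8 kN; 0.6 F_y A_gv = 511.2 kN → shear rupture governs the shear term.
R_n = 456.8 + 1.0 × 470 × 204 / 1000 = 552.7 kN.
Design strength φR_n = 0.75 × 552.7 = 415 kN.

415 kN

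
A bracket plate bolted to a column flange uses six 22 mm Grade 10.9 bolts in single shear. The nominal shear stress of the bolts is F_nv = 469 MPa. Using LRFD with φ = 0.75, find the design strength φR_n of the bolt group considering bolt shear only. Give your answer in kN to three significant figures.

802 kN

A_b = π × 22² / 4 = 380.1 mm².
R_n = F_nv · A_b · n · n_s = 469 × 380.1 × 6 × 1 / 1000 = 1070 kN.
Design strength φR_n = 0.75 × 1070 = 802 kN.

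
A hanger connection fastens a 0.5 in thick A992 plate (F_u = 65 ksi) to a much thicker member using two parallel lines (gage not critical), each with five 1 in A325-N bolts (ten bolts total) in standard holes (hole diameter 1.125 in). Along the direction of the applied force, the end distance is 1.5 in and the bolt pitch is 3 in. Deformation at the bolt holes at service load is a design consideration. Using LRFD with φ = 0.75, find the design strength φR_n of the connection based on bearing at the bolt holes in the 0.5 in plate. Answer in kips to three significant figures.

494 kips

Per bolt r_n = 1.2 l_c t F_u ≤ 2.4 d t F_u; upper limit = 2.4 × 1 × 0.5 × 65 = 78 kips.
Edge bolt: l_c = 1.5 − 1.125/2 = 0.9375 in → 1.2 × 0.9375 × 0.5 × 65 = 36.56 → r_n = 36.56 kips.
Interior bolts: l_c = 3 − 1.125 = 1.875 in → 1.2 × 1.875 × 0.5 × 65 = 73.12 → r_n = 73.12 kips.
R_n = 2 × 36.56 + 8 × 73.12 = 658.1 kips.
Design strength φR_n = 0.75 × 658.1 = 494 kips.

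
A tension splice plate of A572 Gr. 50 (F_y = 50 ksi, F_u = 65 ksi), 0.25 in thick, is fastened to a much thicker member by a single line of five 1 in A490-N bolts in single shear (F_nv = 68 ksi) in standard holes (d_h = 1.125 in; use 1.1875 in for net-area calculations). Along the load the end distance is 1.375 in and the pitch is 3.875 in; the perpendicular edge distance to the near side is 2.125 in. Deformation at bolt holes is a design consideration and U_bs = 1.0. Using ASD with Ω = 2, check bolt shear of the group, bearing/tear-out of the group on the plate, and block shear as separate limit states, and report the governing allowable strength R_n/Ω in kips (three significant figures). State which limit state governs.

Bolt shear: A_b = π·1²/4 = 0.7854 in²; R_n = 68 × 0.7854 × 5 × 1 = 267 kips → 267 / 2 = 134 kips.
Bearing: edge l_c = 0.8125, r_n = 15.84 kips; interior l_c = 2.75, r_n = 39 kips; R_n = 15.84 + 4·39 = 171.8 kips → 85.9 kips.
Block shear: A_gv = 4.219, A_nv = 2.883, A_nt = 0.3828 in²; R_n = min(0.6F_uA_nv, 0.6F_yA_gv) + U_bs·F_u·A_nt = 137.3 kips → 68.7 kips.
Block shear governs: 68.7 kips.

68.7 kips (block shear governs)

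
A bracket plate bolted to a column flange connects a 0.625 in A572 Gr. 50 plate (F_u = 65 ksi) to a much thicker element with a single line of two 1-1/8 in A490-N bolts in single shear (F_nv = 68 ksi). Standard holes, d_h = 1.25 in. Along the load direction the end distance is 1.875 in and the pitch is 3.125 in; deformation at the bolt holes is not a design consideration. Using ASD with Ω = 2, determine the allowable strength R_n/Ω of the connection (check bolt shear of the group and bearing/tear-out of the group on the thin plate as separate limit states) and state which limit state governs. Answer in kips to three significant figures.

67.6 kips (bolt shear governs)

Bolt shear: A_b = π·1.125²/4 = 0.994 in²; R_n = 68 × 0.994 × 2 × 1 = 135.2 kips → 135.2 / 2 = 67.6 kips.
Bearing (1.5 l_c t F_u ≤ 3.0 d t F_u): upper limit = 3.0·1.125·0.625·65 = 137.1 kips.
  Edge l_c = 1.875 − 1.25/2 = 1.25 → r_n = 76.17 kips; interior l_c = 3.125 − 1.25 = 1.875 → r_n = 114.3 kips.
  R_n,bearing = 1·76.17 + 1·114.3 = 190.4 kips → 190.4 / 2 = 95.2 kips.
Bolt shear governs: 67.6 kips.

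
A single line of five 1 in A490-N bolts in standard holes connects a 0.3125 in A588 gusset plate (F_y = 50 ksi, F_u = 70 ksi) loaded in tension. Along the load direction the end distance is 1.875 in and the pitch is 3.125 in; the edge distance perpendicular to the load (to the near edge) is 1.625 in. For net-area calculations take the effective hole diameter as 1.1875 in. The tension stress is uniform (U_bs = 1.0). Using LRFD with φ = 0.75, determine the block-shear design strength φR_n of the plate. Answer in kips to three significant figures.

106 kips

Shear plane L_v = 1.875 + 4·3.125 = 14.38 in; A_gv = 14.38 × 0.3125 = 4.492 in².
A_nv = (14.38 − 4.5·1.1875) × 0.3125 = 2.822 in².
A_nt = (1.625 − 0.5·1.1875) × 0.3125 = 0.3223 in².
0.6 F_u A_nv = 118.5 kips; 0.6 F_y A_gv = 134.8 kips → shear rupture governs the shear term.
R_n = 118.5 + 1.0 × 70 × 0.3223 = 141.1 kips.
Design strength φR_n = 0.75 × 141.1 = 106 kips.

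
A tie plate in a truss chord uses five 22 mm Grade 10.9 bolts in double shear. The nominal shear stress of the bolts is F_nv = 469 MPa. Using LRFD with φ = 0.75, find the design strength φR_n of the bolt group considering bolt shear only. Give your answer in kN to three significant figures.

1340 kN

A_b = π × 22² / 4 = 380.1 mm².
R_n = F_nv · A_b · n · n_s = 469 × 380.1 × 5 × 2 / 1000 = 1783 kN.
Design strength φR_n = 0.75 × 1783 = 1340 kN.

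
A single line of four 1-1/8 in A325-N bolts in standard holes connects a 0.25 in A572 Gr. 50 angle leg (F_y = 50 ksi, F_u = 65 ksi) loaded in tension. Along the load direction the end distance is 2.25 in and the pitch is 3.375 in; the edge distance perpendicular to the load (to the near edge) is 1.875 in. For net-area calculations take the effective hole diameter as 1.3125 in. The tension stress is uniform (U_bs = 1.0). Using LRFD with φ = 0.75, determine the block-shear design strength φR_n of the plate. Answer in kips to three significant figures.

Shear plane L_v = 2.25 + 3·3.375 = 12.38 in; A_gv = 12.38 × 0.25 = 3.094 in².
A_nv = (12.38 − 3.5·1.3125) × 0.25 = 1.945 in².
A_nt = (1.875 − 0.5·1.3125) × 0.25 = 0.3047 in².
0.6 F_u A_nv = 75.87 kips; 0.6 F_y A_gv = 92.81 kips → shear rupture governs the shear term.
R_n = 75.87 + 1.0 × 65 × 0.3047 = 95.67 kips.
Design strength φR_n = 0.75 × 95.67 = 71.8 kips.

71.8 kips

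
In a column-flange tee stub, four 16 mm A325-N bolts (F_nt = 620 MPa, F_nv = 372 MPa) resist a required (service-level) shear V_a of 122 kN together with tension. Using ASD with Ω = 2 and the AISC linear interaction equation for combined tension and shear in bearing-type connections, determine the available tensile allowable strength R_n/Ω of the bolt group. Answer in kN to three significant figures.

121 kN

A_b = π·16²/4 = 201.1 mm²; f_rv = 122 × 1000 / (4 × 201.1) = 151.7 MPa.
F'_nt = 1.3 F_nt − (Ω F_nt / F_nv) f_rv = 1.3·620 − (2·620/372)·151.7 = 300.4 MPa, capped at F_nt → F'_nt = 300.4 MPa.
R_n = F'_nt · A_b · n = 300.4 × 201.1 × 4 / 1000 = 241.6 kN.
Allowable strength R_n/Ω = 241.6 / 2 = 121 kN.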